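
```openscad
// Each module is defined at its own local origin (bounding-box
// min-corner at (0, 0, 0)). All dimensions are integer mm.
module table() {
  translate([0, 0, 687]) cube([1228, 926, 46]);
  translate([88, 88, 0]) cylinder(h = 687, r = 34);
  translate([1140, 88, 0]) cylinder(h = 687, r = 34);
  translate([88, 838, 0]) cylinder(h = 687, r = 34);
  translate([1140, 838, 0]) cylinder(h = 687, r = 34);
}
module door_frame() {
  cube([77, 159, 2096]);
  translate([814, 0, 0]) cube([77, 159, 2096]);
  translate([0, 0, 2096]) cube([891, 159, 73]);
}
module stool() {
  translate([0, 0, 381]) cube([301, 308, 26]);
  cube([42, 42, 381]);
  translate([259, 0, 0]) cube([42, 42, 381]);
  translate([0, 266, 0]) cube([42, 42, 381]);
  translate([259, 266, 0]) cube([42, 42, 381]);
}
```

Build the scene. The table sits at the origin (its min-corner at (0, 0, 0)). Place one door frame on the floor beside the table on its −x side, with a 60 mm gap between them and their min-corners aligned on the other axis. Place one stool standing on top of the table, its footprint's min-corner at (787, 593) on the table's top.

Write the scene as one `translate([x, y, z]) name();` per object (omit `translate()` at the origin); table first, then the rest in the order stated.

table();
translate([-951, 0, 0]) door_frame();
translate([787, 593, 733]) stool();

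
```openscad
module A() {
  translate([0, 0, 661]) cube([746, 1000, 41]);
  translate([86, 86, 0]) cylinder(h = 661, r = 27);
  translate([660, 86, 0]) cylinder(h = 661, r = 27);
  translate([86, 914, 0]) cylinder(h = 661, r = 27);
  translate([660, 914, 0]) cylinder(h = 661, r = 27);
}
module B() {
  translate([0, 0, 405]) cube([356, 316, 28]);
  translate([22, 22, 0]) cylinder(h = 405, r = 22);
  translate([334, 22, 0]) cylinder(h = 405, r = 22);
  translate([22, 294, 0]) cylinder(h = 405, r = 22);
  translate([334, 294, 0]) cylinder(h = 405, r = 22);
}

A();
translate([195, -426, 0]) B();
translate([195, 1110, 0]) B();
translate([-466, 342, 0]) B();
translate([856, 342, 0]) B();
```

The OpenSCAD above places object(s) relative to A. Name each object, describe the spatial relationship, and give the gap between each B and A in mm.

Each stool's nearest face is 110 mm from the table's bounding box.

A is a table. B is a stool. Four stools sit around the table at the −y, +y, −x, +x sides. The gap between each stool and the table is 110 mm.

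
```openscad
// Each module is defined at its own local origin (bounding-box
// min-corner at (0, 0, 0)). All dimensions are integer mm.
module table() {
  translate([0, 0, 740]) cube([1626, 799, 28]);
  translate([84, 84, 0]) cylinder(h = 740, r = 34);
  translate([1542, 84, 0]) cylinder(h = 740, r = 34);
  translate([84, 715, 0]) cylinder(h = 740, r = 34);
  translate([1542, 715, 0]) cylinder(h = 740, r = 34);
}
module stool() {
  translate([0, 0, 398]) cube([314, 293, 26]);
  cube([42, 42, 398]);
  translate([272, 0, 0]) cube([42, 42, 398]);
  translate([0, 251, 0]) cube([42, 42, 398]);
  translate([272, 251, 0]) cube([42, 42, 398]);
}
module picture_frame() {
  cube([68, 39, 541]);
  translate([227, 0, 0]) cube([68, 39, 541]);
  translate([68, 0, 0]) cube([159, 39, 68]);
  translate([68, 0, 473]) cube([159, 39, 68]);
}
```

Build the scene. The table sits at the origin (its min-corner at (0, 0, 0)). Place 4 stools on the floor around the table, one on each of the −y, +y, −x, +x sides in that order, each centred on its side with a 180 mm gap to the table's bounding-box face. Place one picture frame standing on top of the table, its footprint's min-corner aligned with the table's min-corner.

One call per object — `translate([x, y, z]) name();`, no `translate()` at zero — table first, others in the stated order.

table();
translate([656, -473, 0]) stool();
translate([656, 979, 0]) stool();
translate([-494, 253, 0]) stool();
translate([1806, 253, 0]) stool();
translate([0, 0, 768]) picture_frame();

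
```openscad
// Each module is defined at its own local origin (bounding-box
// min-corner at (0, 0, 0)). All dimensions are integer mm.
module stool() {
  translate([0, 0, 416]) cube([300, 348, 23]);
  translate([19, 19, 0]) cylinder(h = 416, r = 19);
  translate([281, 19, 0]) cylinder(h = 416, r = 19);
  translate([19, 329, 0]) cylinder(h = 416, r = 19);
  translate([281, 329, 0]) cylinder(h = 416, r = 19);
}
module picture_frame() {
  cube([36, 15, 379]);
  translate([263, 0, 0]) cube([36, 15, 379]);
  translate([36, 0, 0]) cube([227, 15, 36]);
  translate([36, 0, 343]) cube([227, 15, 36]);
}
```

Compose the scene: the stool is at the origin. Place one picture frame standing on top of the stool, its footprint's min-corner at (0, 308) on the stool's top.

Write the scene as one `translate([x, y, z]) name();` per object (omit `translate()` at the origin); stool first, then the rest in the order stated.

stool();
translate([0, 308, 439]) picture_frame();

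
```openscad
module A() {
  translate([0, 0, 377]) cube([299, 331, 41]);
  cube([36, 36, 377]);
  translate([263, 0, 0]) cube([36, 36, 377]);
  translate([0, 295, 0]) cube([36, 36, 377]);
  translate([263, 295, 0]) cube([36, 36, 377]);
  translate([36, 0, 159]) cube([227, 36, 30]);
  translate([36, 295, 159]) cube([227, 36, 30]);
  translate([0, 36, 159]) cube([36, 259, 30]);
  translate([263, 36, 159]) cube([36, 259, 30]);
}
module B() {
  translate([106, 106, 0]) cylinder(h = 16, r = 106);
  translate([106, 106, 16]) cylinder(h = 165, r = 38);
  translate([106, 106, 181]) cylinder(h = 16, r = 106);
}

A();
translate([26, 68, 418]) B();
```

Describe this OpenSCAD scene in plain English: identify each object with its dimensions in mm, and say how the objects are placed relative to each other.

A is a four-legged stool. The seat is a 299×331×41 mm slab whose top surface is at z = 418 mm; four square legs, each 36×36 mm in cross-section, run from the floor (z = 0) to the underside of the seat, each flush with a corner of the seat. Four stretchers, 36 mm wide and 30 mm tall, connect adjacent legs with their undersides at z = 159 mm, each running between the inner faces of the legs it joins and aligned with the legs' outer faces on the other axis.

B is a spool: two coaxial disc flanges of radius 106 mm and thickness 16 mm, joined by a core cylinder of radius 38 mm and height 165 mm. The lower flange rests on z = 0 and the three cylinders share a vertical axis.

The spool is on top of the stool.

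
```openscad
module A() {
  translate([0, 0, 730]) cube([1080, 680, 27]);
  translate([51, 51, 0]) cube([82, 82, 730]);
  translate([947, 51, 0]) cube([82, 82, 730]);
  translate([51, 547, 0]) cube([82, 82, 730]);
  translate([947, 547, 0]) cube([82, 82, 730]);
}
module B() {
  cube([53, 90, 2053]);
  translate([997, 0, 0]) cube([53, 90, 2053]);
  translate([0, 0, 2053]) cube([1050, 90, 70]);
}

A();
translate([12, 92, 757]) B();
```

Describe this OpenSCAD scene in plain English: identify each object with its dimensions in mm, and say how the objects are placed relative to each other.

A is a table: top 1080 mm (x) × 680 mm (y), 27 mm thick, upper face at z = 757 mm, on four 82×82 mm square legs, each inset 51 mm from the nearest pair of top edges, running from z = 0 to the bottom of the top.

B is a door frame. The clear opening is 944 mm wide and 2053 mm high. Two 53 mm wide jambs, 90 mm deep, stand either side of the opening from the floor to the top of the opening. A 70 mm thick head sits across the top of both jambs, spanning the full outside width of the frame.

The door frame is on top of the table.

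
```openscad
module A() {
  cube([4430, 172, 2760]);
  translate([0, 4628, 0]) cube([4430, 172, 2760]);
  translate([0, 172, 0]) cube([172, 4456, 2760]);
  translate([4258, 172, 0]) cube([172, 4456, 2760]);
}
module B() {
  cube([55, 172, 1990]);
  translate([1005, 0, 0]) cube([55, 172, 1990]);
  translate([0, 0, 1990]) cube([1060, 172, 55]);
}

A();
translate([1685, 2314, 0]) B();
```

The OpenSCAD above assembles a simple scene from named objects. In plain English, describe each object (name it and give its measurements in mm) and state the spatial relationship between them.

A is a box-shaped house frame (walls only): outside footprint 4430×4800 mm, wall height 2760 mm, wall thickness 172 mm. The two y-facing walls run the full x-width; the two x-facing walls fit between the inner faces of the y-facing walls.

B is a door frame. The clear opening is 950 mm wide and 1990 mm high. Two 55 mm wide jambs, 172 mm deep, stand either side of the opening from the floor to the top of the opening. A 55 mm thick head sits across the top of both jambs, spanning the full outside width of the frame.

The door frame sits inside the house frame, centred.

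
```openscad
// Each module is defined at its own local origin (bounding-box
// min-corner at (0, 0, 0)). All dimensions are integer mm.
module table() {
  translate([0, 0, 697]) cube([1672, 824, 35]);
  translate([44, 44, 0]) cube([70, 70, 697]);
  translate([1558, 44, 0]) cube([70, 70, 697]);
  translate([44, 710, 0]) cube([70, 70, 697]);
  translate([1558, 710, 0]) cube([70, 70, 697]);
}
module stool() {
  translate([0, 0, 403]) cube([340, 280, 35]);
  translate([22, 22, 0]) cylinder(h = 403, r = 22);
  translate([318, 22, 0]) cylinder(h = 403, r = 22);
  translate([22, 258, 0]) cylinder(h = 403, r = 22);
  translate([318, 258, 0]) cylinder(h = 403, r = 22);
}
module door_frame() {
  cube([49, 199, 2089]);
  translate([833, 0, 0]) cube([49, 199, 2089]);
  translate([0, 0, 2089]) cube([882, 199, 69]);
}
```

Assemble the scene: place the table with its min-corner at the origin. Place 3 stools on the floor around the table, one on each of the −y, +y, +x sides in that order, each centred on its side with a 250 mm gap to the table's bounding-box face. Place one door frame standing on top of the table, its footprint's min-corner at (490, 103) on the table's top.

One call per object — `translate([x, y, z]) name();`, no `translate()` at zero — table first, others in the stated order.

table();
translate([666, -530, 0]) stool();
translate([666, 1074, 0]) stool();
translate([1922, 272, 0]) stool();
translate([490, 103, 732]) door_frame();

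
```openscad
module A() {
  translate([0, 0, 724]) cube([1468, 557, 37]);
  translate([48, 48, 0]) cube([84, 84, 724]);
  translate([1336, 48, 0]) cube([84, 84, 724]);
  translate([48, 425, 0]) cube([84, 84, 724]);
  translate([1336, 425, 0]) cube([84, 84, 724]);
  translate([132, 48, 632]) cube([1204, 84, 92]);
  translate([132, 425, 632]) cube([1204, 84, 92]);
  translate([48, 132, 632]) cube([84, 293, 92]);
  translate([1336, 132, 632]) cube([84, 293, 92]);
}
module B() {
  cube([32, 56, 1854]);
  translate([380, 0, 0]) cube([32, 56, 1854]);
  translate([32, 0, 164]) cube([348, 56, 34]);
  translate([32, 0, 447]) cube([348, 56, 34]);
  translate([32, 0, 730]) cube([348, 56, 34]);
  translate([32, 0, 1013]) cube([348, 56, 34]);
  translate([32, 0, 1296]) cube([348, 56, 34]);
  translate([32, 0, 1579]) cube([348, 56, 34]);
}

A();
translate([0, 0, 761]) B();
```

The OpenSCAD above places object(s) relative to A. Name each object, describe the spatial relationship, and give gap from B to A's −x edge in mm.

The ladder's min-x is at 0; the table's min-x is 0; gap = 0 mm.

A is a table. B is a ladder. The ladder is on top of the table. The gap from the ladder to the table's −x edge is 0 mm.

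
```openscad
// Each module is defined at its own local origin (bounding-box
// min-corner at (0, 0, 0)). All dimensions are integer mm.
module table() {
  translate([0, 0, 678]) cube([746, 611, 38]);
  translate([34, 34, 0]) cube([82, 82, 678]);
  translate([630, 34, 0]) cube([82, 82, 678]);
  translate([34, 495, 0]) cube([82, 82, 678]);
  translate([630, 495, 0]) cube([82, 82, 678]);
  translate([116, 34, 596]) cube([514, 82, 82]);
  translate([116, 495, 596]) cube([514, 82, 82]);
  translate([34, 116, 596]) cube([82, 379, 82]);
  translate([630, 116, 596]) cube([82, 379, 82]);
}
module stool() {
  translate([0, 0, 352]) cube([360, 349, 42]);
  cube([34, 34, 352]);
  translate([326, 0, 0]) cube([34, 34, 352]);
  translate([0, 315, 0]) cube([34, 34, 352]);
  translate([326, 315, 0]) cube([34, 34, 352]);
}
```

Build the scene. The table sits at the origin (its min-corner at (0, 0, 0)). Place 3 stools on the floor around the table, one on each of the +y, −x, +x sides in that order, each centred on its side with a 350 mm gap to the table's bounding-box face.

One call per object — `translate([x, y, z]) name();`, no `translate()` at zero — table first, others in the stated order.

table();
translate([193, 961, 0]) stool();
translate([-710, 131, 0]) stool();
translate([1096, 131, 0]) stool();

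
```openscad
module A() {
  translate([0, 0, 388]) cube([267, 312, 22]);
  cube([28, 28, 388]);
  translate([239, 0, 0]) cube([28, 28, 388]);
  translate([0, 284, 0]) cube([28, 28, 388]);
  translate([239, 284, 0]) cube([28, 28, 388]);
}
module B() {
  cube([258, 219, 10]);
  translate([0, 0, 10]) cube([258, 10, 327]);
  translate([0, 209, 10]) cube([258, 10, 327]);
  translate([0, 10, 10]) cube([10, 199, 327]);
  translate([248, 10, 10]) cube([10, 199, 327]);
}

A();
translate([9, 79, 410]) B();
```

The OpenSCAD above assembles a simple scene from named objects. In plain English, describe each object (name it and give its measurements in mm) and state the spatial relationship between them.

A is a four-legged stool. The seat is 267×312 mm, 22 mm thick, top at z = 410 mm. It stands on four square legs, each 28×28 mm in cross-section, from z = 0 to the seat underside, each flush with a corner of the seat.

B is an open-topped rectangular box: outside dimensions 258×219×337 mm, with a uniform wall and base thickness of 10 mm. The base is a full 258×219 slab on the floor; four walls sit on top of the base. The front and back walls (the −y and +y sides) span the full width; the two side walls fit between them.

The open box is on top of the stool.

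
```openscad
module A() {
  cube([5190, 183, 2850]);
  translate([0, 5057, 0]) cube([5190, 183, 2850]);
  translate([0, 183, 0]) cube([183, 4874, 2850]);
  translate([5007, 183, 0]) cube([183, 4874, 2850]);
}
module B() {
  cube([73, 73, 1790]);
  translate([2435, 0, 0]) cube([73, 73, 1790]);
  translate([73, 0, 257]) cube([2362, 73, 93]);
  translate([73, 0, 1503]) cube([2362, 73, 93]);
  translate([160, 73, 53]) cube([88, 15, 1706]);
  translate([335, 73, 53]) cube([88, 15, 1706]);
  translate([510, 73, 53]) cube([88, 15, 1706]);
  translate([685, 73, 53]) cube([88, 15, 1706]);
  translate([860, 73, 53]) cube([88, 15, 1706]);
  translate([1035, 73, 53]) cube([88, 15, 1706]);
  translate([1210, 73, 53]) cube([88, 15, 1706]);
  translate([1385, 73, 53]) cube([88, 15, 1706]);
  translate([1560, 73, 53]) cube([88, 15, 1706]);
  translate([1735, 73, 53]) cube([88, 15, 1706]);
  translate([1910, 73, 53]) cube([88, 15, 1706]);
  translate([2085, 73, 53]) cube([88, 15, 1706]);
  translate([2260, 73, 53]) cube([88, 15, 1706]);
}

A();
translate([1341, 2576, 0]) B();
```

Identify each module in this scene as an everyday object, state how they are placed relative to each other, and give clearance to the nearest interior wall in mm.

Clearances: x = 1158, y = 2393; minimum 1158 mm.

A is a house frame. B is a fence section. The fence section sits inside the house frame, centred. The clearance to the nearest interior wall is 1158 mm.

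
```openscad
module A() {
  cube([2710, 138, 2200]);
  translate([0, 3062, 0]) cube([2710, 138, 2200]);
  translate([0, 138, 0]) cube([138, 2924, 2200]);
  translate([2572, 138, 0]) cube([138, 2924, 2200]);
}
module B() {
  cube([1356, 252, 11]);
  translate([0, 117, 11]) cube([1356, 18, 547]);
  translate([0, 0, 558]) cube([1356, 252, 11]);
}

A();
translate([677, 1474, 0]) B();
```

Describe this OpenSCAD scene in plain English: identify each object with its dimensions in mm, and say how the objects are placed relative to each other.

A is a box-shaped house frame (walls only): outside footprint 2710×3200 mm, wall height 2200 mm, wall thickness 138 mm. The two y-facing walls run the full x-width; the two x-facing walls fit between the inner faces of the y-facing walls.

B is an I-beam lying along x, 1356 mm long. Overall section height 569 mm. Two flanges 252 mm wide (y) and 11 mm thick, one on the floor and one at the top; a web 18 mm thick runs between them, centred on the flange width.

The I-beam sits inside the house frame, centred.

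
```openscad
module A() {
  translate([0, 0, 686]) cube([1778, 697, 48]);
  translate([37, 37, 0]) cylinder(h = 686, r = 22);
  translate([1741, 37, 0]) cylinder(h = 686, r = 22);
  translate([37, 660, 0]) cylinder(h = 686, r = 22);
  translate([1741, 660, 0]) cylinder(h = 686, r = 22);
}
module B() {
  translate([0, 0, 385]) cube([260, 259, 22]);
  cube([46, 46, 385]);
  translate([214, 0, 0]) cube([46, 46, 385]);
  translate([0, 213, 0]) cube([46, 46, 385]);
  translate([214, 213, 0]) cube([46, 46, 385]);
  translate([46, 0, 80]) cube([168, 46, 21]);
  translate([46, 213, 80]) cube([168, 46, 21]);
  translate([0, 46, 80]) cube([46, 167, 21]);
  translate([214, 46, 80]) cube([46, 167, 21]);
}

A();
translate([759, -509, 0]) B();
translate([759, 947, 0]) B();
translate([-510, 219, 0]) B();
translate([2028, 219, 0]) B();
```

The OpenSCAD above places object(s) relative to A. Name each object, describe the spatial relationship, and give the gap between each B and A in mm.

Each stool's nearest face is 250 mm from the table's bounding box.

A is a table. B is a stool. Four stools sit around the table at the −y, +y, −x, +x sides. The gap between each stool and the table is 250 mm.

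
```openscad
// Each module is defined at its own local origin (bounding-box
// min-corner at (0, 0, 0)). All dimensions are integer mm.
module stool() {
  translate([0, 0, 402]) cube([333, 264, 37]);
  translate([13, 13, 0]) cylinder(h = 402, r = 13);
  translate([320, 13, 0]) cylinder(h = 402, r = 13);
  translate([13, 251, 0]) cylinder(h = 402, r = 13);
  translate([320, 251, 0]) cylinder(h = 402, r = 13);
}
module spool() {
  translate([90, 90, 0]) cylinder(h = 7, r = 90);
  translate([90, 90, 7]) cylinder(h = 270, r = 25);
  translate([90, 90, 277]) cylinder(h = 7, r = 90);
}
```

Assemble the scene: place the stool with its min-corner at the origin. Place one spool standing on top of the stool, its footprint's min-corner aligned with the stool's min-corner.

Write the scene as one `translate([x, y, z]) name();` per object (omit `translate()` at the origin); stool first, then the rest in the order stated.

stool();
translate([0, 0, 439]) spool();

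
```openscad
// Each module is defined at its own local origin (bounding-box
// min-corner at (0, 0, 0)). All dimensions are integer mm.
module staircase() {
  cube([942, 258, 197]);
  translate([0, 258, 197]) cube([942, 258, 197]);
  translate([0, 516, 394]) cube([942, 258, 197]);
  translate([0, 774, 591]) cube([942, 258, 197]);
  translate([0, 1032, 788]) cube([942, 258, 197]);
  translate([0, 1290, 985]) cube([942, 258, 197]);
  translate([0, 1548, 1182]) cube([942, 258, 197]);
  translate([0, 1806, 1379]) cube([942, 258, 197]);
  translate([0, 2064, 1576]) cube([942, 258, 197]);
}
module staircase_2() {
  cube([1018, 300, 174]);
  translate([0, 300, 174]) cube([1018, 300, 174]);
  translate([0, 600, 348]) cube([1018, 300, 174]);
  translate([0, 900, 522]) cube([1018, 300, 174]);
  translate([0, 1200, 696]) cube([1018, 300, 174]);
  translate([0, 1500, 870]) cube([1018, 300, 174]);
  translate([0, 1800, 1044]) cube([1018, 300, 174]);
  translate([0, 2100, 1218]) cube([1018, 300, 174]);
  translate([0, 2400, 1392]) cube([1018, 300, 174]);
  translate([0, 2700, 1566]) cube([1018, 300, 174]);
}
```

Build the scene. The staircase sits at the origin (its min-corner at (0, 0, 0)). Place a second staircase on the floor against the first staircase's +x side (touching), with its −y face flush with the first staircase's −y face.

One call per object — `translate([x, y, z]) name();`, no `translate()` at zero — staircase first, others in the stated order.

staircase();
translate([942, 0, 0]) staircase_2();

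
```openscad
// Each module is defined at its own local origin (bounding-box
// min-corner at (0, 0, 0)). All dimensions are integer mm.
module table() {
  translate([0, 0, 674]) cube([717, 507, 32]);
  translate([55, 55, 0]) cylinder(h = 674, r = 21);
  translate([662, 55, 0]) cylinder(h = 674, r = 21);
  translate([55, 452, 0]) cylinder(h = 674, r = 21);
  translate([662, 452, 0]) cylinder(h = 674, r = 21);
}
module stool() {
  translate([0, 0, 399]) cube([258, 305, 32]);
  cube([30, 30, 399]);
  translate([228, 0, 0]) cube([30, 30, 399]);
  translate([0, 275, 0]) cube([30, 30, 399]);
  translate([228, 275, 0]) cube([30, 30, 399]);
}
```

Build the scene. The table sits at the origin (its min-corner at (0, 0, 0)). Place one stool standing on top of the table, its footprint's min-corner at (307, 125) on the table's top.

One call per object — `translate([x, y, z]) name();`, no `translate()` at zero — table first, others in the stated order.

table();
translate([307, 125, 706]) stool();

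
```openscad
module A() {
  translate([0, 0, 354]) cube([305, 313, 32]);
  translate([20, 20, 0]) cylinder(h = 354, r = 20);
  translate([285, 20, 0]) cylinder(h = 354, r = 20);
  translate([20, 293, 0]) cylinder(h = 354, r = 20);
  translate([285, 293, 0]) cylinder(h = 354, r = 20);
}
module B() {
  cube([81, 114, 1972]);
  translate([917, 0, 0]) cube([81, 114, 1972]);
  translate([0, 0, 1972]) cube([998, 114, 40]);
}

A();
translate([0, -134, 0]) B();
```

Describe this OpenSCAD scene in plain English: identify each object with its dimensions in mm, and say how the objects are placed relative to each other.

A is a simple wooden stool: a rectangular seat 305 mm (x) by 313 mm (y), 32 mm thick, top face at z = 386 mm, on four round legs, each 40 mm in diameter. The legs rest on z = 0, each leg's axis is inset half a diameter from the nearest pair of seat edges (so the leg's bounding box is flush with the corner).

B is a door frame. The clear opening is 836 mm wide and 1972 mm high. Two 81 mm wide jambs, 114 mm deep, stand either side of the opening from the floor to the top of the opening. A 40 mm thick head sits across the top of both jambs, spanning the full outside width of the frame.

The door frame is on the floor beside the stool on its −y side.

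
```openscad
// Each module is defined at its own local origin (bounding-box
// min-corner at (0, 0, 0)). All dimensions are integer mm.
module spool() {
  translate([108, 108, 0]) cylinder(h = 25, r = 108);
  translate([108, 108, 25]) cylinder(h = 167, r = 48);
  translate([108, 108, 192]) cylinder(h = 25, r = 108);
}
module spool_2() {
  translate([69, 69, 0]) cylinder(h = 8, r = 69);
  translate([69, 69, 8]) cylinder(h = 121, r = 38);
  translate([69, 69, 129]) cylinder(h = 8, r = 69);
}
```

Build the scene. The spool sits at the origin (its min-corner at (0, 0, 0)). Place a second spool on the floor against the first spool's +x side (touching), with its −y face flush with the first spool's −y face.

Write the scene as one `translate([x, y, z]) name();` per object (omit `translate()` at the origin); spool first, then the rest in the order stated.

spool();
translate([216, 0, 0]) spool_2();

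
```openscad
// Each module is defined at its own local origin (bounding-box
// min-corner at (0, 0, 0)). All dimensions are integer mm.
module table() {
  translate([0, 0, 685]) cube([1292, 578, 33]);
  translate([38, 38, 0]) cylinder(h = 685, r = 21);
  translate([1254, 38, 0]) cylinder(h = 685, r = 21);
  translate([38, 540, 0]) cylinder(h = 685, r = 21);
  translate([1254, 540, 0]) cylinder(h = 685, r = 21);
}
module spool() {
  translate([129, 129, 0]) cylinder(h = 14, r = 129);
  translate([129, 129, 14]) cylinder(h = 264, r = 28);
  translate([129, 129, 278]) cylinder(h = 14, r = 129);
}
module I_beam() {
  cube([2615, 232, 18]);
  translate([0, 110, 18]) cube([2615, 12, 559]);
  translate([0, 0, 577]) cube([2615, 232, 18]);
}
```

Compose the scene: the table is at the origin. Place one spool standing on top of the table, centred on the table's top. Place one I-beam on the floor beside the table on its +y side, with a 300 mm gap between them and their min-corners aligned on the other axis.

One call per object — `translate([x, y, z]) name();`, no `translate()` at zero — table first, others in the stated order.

table();
translate([517, 160, 718]) spool();
translate([0, 878, 0]) I_beam();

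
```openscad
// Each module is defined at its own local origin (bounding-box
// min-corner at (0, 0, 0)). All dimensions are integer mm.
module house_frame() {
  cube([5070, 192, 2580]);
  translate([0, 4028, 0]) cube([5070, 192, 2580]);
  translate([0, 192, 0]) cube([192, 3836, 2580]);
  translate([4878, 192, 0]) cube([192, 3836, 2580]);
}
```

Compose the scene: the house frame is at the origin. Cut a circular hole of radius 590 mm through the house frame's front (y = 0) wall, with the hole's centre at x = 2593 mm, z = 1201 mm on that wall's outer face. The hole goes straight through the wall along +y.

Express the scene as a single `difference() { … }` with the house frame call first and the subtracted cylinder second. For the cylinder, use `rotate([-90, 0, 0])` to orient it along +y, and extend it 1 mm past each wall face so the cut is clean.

difference() {
  house_frame();
  translate([2593, -1, 1201]) rotate([-90, 0, 0]) cylinder(h = 194, r = 590);
}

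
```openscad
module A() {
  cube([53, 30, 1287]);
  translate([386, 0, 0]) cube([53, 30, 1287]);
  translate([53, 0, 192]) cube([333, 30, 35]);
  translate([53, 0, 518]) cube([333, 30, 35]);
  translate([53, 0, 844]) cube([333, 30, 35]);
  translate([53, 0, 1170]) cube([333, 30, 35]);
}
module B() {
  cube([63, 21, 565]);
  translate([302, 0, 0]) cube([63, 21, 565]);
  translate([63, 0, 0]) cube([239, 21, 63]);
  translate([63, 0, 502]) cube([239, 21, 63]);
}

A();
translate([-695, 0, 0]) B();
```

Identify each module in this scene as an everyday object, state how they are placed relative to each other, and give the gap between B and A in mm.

A is a ladder. B is a picture frame. The picture frame is on the floor beside the ladder on its −x side. The gap between the picture frame and the ladder is 330 mm.

The picture frame's nearest face is 330 mm from the ladder's −x face.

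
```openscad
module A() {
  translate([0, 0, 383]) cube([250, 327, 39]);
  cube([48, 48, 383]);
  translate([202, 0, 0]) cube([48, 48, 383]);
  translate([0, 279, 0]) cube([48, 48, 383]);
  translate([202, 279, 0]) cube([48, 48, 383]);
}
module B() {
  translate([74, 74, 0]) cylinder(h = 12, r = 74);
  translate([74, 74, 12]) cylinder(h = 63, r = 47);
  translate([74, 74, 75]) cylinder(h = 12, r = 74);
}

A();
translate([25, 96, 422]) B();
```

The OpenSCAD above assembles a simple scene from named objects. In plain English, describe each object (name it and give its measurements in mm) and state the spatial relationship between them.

A is a four-legged stool. The seat is 250×327 mm, 39 mm thick, top at z = 422 mm. It stands on four square legs, each 48×48 mm in cross-section, from z = 0 to the seat underside, each flush with a corner of the seat.

B is a spool: two coaxial disc flanges of radius 74 mm and thickness 12 mm, joined by a core cylinder of radius 47 mm and height 63 mm. The lower flange rests on z = 0 and the three cylinders share a vertical axis.

The spool is on top of the stool.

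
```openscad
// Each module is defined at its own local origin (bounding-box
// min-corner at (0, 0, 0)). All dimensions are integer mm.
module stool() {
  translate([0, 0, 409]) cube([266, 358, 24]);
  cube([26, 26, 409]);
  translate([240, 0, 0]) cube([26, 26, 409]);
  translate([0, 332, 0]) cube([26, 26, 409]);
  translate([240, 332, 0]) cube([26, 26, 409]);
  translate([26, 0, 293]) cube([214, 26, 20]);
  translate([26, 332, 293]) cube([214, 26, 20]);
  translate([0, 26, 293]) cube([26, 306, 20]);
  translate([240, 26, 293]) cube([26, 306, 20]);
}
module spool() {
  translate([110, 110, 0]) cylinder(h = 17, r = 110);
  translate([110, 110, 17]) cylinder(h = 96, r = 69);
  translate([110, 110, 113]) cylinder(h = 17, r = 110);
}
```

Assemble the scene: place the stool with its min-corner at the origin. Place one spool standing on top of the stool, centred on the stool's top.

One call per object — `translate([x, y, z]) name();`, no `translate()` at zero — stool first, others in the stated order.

stool();
translate([23, 69, 433]) spool();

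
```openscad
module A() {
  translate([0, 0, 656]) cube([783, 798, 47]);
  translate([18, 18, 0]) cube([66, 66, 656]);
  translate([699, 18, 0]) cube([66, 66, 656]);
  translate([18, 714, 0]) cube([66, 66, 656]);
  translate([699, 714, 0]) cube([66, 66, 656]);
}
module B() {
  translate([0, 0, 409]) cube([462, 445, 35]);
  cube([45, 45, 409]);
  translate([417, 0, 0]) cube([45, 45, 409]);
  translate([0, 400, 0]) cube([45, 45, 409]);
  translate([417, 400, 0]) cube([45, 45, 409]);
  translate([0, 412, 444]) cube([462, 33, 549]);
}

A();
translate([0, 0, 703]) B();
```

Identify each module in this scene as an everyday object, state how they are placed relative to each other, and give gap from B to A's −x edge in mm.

A is a table. B is a chair. The chair is on top of the table. The gap from the chair to the table's −x edge is 0 mm.

The chair's min-x is at 0; the table's min-x is 0; gap = 0 mm.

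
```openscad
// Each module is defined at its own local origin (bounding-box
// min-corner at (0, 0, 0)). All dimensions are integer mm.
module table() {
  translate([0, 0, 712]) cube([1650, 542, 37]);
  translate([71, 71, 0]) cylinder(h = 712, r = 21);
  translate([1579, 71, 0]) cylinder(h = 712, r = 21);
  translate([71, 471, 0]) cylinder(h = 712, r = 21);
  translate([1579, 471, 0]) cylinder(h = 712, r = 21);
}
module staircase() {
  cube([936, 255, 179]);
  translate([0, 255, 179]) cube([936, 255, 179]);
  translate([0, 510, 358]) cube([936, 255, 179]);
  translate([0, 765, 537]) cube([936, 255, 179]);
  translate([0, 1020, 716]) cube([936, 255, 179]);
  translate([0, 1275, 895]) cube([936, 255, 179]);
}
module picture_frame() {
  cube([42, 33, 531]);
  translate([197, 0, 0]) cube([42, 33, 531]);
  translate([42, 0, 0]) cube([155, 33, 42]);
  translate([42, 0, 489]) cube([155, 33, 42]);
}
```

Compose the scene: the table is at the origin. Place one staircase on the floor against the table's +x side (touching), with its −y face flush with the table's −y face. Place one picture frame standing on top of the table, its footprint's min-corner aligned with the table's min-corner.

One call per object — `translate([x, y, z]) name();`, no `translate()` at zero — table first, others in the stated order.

table();
translate([1650, 0, 0]) staircase();
translate([0, 0, 749]) picture_frame();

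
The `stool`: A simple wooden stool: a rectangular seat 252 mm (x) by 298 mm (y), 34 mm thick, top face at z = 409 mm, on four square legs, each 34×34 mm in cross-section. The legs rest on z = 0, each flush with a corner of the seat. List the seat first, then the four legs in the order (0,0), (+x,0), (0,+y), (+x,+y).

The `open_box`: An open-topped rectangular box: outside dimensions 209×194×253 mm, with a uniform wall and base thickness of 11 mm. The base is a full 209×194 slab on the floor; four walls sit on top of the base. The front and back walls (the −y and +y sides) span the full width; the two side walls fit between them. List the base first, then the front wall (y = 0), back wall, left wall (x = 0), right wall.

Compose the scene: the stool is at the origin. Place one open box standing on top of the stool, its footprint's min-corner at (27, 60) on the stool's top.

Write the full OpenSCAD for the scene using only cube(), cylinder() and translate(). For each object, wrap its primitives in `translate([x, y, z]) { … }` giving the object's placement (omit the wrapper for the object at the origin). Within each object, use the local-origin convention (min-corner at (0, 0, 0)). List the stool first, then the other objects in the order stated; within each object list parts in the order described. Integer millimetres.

translate([0, 0, 375]) cube([252, 298, 34]);
cube([34, 34, 375]);
translate([218, 0, 0]) cube([34, 34, 375]);
translate([0, 264, 0]) cube([34, 34, 375]);
translate([218, 264, 0]) cube([34, 34, 375]);
translate([27, 60, 409]) {
  cube([209, 194, 11]);
  translate([0, 0, 11]) cube([209, 11, 242]);
  translate([0, 183, 11]) cube([209, 11, 242]);
  translate([0, 11, 11]) cube([11, 172, 242]);
  translate([198, 11, 11]) cube([11, 172, 242]);
}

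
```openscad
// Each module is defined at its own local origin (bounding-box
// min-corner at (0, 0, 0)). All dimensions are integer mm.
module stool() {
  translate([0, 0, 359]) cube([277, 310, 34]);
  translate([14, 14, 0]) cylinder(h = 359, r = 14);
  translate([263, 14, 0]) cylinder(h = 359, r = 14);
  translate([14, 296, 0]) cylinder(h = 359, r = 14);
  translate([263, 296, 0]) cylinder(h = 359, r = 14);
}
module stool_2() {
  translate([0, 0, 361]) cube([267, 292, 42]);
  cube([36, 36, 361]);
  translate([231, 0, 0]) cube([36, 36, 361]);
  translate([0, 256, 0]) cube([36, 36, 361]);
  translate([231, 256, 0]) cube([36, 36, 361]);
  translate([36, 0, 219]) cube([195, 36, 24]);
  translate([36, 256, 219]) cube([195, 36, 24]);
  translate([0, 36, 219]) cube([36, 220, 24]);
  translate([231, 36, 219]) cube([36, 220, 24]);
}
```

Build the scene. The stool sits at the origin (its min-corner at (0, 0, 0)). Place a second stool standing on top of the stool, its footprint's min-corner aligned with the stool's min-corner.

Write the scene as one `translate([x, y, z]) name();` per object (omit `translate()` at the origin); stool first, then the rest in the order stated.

stool();
translate([0, 0, 393]) stool_2();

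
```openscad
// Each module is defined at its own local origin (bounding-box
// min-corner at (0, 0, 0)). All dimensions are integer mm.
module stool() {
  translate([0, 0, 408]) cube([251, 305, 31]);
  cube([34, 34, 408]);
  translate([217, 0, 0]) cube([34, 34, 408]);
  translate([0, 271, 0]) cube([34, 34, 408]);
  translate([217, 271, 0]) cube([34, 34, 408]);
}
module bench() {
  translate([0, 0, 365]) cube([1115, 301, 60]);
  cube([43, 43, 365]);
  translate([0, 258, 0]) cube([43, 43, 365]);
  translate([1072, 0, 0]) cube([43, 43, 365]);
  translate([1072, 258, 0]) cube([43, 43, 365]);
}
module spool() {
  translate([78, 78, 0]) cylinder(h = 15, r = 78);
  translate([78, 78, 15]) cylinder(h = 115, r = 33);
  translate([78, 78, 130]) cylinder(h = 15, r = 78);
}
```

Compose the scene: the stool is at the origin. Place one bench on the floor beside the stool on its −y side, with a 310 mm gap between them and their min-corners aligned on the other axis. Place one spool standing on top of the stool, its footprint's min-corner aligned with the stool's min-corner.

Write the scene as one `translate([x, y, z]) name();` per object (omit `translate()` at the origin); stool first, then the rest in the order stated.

stool();
translate([0, -611, 0]) bench();
translate([0, 0, 439]) spool();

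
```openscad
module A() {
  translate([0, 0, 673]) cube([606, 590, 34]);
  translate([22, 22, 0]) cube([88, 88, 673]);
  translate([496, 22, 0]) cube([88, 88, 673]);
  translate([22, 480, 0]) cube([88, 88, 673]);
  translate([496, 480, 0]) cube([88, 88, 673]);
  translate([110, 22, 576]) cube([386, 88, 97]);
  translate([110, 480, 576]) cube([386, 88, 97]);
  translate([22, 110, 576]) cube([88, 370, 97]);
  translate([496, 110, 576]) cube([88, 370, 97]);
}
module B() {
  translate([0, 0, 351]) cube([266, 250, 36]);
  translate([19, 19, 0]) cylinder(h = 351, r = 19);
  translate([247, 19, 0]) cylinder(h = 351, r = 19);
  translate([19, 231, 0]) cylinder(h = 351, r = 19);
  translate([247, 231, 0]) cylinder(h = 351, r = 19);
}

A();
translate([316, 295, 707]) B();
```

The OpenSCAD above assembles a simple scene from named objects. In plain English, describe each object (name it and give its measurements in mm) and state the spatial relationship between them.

A is a rectangular dining table. The top is 606×590×34 mm with its upper surface at z = 707 mm. It stands on four 88×88 mm square legs, each inset 22 mm from the nearest pair of top edges, running from the floor to the underside of the top. Four apron rails, 88 mm thick and 97 mm tall, run between adjacent legs with their top edges flush with the underside of the top and their outer faces flush with the legs' outer faces.

B is a four-legged stool. The seat is a 266×250×36 mm slab whose top surface is at z = 387 mm; four round legs, each 38 mm in diameter, run from the floor (z = 0) to the underside of the seat, each leg's axis is inset half a diameter from the nearest pair of seat edges (so the leg's bounding box is flush with the corner).

The stool is on top of the table.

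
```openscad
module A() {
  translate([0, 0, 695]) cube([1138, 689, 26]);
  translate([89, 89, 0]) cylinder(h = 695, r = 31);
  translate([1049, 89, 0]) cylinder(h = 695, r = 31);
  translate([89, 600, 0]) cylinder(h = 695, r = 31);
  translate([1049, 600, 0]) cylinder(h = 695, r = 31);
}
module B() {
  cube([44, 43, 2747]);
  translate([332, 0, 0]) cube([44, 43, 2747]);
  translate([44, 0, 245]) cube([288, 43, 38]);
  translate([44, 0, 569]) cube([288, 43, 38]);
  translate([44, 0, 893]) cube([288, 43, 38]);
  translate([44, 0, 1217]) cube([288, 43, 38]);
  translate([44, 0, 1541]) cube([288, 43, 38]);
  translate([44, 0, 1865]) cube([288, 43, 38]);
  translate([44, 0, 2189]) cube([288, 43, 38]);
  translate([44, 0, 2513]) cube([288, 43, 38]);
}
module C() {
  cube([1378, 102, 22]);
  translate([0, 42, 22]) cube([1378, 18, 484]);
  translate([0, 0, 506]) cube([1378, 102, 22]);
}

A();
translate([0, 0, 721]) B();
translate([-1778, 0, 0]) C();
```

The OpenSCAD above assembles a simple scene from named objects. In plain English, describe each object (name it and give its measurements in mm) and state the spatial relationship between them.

A is a rectangular dining table. The top is 1138×689×26 mm with its upper surface at z = 721 mm. It stands on four round legs of 62 mm diameter, each leg's bounding box inset 58 mm from the nearest pair of top edges, running from the floor to the underside of the top.

B is a wooden ladder with two side rails of 44×43 mm section and 2747 mm height, set 376 mm apart overall. Between them run 8 rectangular rungs (43 mm deep, 38 mm thick), front faces flush with the rails' −y face. The bottom of the first rung is 245 mm above the floor and each subsequent rung is 324 mm higher than the one below.

C is an I-beam lying along x, 1378 mm long. Overall section height 528 mm. Two flanges 102 mm wide (y) and 22 mm thick, one on the floor and one at the top; a web 18 mm thick runs between them, centred on the flange width.

The ladder is on top of the table. The I-beam is on the floor beside the table on its −x side.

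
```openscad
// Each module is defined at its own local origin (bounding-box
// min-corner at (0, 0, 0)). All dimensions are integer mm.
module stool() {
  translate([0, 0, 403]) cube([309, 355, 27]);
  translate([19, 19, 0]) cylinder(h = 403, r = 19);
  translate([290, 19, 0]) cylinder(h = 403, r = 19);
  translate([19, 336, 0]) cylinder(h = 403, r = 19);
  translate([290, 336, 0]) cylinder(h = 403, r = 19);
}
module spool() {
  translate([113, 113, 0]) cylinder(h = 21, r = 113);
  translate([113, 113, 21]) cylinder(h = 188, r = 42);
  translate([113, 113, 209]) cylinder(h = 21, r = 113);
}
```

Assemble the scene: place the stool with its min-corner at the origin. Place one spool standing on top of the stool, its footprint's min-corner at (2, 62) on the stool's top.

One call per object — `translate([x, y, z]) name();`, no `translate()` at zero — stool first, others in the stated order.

stool();
translate([2, 62, 430]) spool();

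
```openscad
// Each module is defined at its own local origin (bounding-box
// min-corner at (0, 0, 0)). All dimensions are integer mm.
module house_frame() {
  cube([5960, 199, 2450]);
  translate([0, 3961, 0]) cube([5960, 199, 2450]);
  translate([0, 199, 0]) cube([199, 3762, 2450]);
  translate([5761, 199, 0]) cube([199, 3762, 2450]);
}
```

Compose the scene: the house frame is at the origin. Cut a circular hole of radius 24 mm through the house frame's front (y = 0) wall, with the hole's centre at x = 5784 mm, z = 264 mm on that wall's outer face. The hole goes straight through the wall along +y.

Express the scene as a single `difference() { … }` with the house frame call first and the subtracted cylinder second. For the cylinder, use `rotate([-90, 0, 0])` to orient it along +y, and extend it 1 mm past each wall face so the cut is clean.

difference() {
  house_frame();
  translate([5784, -1, 264]) rotate([-90, 0, 0]) cylinder(h = 201, r = 24);
}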